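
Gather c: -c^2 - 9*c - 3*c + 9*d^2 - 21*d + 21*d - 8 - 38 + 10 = -c^2 - 12*c + 9*d^2 - 36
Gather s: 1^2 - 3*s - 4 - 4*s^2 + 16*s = -4*s^2 + 13*s - 3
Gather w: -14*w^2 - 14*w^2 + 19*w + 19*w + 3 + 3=-28*w^2 + 38*w + 6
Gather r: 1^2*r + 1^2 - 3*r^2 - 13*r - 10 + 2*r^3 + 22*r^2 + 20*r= 2*r^3 + 19*r^2 + 8*r - 9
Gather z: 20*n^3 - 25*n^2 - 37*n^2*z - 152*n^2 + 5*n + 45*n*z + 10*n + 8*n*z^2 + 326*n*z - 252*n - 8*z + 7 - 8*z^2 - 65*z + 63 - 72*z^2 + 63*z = 20*n^3 - 177*n^2 - 237*n + z^2*(8*n - 80) + z*(-37*n^2 + 371*n - 10) + 70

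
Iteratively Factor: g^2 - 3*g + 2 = (g - 1)*(g - 2)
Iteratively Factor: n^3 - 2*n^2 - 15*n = (n)*(n^2 - 2*n - 15) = n*(n + 3)*(n - 5)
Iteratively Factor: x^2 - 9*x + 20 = (x - 5)*(x - 4)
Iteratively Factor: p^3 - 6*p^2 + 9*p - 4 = (p - 4)*(p^2 - 2*p + 1) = (p - 4)*(p - 1)*(p - 1)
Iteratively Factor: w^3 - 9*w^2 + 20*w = (w)*(w^2 - 9*w + 20) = w*(w - 5)*(w - 4)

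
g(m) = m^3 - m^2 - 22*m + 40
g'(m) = 3*m^2 - 2*m - 22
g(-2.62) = 72.79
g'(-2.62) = 3.83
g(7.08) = 189.01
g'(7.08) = 114.22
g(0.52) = 28.43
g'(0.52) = -22.23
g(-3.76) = 55.43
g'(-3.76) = 27.93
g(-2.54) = 73.04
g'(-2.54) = 2.43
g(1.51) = 7.94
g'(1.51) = -18.18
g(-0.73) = 55.14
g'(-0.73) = -18.94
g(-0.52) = 51.03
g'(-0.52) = -20.15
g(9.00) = 490.00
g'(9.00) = 203.00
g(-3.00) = 70.00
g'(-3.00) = 11.00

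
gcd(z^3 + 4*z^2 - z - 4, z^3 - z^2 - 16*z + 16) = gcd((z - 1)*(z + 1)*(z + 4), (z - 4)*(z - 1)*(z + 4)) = z^2 + 3*z - 4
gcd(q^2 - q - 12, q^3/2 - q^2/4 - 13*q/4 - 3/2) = 1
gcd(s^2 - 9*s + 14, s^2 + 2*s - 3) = 1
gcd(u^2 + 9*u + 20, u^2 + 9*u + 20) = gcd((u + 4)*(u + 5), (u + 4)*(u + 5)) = u^2 + 9*u + 20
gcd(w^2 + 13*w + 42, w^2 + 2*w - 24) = w + 6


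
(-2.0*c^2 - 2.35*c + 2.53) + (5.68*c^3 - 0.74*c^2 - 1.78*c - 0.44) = 5.68*c^3 - 2.74*c^2 - 4.13*c + 2.09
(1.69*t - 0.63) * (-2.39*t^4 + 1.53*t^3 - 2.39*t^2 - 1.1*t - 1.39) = -4.0391*t^5 + 4.0914*t^4 - 5.003*t^3 - 0.3533*t^2 - 1.6561*t + 0.8757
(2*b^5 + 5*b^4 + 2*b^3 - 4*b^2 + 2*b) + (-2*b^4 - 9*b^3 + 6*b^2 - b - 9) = 2*b^5 + 3*b^4 - 7*b^3 + 2*b^2 + b - 9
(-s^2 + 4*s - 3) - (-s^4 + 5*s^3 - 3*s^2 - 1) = s^4 - 5*s^3 + 2*s^2 + 4*s - 2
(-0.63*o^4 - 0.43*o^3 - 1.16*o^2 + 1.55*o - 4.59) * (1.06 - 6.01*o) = 3.7863*o^5 + 1.9165*o^4 + 6.5158*o^3 - 10.5451*o^2 + 29.2289*o - 4.8654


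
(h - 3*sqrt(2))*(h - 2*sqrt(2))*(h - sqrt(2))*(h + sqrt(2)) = h^4 - 5*sqrt(2)*h^3 + 10*h^2 + 10*sqrt(2)*h - 24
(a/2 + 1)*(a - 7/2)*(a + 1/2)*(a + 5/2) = a^4/2 + 3*a^3/4 - 41*a^2/8 - 183*a/16 - 35/8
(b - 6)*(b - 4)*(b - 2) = b^3 - 12*b^2 + 44*b - 48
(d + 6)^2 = d^2 + 12*d + 36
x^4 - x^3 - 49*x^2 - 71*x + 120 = (x - 8)*(x - 1)*(x + 3)*(x + 5)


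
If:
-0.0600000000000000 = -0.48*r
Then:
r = 0.12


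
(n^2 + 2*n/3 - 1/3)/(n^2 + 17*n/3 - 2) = (n + 1)/(n + 6)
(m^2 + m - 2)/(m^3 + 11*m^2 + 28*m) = (m^2 + m - 2)/(m*(m^2 + 11*m + 28))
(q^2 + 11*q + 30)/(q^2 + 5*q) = (q + 6)/q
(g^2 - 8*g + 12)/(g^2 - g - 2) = (g - 6)/(g + 1)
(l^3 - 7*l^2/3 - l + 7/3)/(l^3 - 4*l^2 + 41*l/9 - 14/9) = 3*(l + 1)/(3*l - 2)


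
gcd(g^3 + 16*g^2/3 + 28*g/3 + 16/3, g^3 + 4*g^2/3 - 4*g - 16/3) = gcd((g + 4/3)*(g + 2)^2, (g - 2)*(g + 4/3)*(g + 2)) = g^2 + 10*g/3 + 8/3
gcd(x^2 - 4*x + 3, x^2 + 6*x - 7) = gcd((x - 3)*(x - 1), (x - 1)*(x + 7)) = x - 1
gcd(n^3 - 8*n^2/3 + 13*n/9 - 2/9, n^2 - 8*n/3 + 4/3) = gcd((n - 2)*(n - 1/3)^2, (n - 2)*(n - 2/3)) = n - 2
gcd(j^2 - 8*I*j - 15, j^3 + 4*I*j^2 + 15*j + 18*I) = j - 3*I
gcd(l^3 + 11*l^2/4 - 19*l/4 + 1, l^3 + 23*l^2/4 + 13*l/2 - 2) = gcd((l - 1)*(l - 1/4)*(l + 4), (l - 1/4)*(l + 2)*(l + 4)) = l^2 + 15*l/4 - 1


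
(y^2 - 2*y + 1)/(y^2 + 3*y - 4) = (y - 1)/(y + 4)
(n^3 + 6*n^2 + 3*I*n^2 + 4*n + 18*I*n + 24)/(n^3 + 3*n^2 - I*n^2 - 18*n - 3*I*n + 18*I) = (n + 4*I)/(n - 3)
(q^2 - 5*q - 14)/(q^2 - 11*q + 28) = (q + 2)/(q - 4)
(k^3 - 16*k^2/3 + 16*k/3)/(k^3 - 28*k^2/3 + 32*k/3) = (k - 4)/(k - 8)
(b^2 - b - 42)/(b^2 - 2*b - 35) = (b + 6)/(b + 5)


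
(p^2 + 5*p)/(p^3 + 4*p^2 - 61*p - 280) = p/(p^2 - p - 56)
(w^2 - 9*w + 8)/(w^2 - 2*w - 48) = (w - 1)/(w + 6)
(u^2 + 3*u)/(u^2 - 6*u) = (u + 3)/(u - 6)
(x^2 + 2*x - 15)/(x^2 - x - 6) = (x + 5)/(x + 2)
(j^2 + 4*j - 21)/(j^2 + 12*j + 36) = (j^2 + 4*j - 21)/(j^2 + 12*j + 36)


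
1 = 1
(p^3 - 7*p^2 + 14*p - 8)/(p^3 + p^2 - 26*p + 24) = (p - 2)/(p + 6)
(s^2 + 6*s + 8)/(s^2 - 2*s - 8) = (s + 4)/(s - 4)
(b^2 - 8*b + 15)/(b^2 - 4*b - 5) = (b - 3)/(b + 1)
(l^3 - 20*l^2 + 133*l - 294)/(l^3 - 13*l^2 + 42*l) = (l - 7)/l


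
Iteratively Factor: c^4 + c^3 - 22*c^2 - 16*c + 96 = (c + 4)*(c^3 - 3*c^2 - 10*c + 24) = (c + 3)*(c + 4)*(c^2 - 6*c + 8) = (c - 2)*(c + 3)*(c + 4)*(c - 4)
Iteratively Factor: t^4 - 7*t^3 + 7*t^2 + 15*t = (t - 3)*(t^3 - 4*t^2 - 5*t) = t*(t - 3)*(t^2 - 4*t - 5) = t*(t - 5)*(t - 3)*(t + 1)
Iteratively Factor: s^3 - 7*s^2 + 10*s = (s - 5)*(s^2 - 2*s) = (s - 5)*(s - 2)*(s)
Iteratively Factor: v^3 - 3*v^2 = (v - 3)*(v^2) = v*(v - 3)*(v)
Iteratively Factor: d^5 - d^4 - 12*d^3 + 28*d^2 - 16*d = (d - 1)*(d^4 - 12*d^2 + 16*d) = (d - 2)*(d - 1)*(d^3 + 2*d^2 - 8*d) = d*(d - 2)*(d - 1)*(d^2 + 2*d - 8) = d*(d - 2)*(d - 1)*(d + 4)*(d - 2)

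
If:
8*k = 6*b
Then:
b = 4*k/3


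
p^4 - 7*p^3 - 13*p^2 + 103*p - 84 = (p - 7)*(p - 3)*(p - 1)*(p + 4)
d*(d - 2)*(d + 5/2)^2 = d^4 + 3*d^3 - 15*d^2/4 - 25*d/2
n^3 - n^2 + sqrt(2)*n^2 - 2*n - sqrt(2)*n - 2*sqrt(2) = (n - 2)*(n + 1)*(n + sqrt(2))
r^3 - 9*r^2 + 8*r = r*(r - 8)*(r - 1)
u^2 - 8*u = u*(u - 8)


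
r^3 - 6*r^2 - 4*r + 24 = (r - 6)*(r - 2)*(r + 2)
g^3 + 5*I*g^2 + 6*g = g*(g - I)*(g + 6*I)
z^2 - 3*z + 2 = (z - 2)*(z - 1)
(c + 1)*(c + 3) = c^2 + 4*c + 3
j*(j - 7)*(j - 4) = j^3 - 11*j^2 + 28*j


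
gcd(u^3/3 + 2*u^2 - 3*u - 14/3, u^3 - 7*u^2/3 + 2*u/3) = u - 2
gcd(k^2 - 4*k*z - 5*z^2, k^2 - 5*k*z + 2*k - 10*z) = -k + 5*z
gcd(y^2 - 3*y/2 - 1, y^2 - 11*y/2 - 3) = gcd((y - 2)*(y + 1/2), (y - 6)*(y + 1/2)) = y + 1/2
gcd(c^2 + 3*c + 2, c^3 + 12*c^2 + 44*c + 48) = c + 2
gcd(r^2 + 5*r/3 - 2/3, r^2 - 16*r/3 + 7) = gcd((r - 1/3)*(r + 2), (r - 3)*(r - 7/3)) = 1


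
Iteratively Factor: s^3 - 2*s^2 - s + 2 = (s + 1)*(s^2 - 3*s + 2) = (s - 1)*(s + 1)*(s - 2)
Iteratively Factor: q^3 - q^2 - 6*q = (q + 2)*(q^2 - 3*q) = q*(q + 2)*(q - 3)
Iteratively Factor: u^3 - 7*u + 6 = (u - 2)*(u^2 + 2*u - 3) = (u - 2)*(u - 1)*(u + 3)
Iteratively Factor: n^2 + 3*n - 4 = (n - 1)*(n + 4)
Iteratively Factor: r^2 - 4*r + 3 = (r - 3)*(r - 1)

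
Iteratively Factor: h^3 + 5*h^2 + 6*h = (h + 3)*(h^2 + 2*h) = h*(h + 3)*(h + 2)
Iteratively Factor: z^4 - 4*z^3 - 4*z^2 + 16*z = (z)*(z^3 - 4*z^2 - 4*z + 16) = z*(z - 2)*(z^2 - 2*z - 8) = z*(z - 4)*(z - 2)*(z + 2)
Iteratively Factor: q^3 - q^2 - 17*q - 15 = (q + 3)*(q^2 - 4*q - 5) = (q + 1)*(q + 3)*(q - 5)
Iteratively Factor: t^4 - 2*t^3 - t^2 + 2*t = (t)*(t^3 - 2*t^2 - t + 2) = t*(t - 2)*(t^2 - 1) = t*(t - 2)*(t - 1)*(t + 1)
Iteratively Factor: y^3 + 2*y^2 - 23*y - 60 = (y - 5)*(y^2 + 7*y + 12) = (y - 5)*(y + 4)*(y + 3)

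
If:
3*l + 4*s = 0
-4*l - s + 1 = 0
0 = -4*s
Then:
No Solution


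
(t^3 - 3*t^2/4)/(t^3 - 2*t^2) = (t - 3/4)/(t - 2)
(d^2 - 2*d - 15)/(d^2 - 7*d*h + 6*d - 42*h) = (d^2 - 2*d - 15)/(d^2 - 7*d*h + 6*d - 42*h)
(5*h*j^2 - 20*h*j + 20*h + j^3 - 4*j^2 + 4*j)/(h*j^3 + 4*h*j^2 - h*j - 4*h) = (5*h*j^2 - 20*h*j + 20*h + j^3 - 4*j^2 + 4*j)/(h*(j^3 + 4*j^2 - j - 4))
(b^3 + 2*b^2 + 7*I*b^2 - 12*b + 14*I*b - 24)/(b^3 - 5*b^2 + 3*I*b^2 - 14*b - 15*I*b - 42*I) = (b + 4*I)/(b - 7)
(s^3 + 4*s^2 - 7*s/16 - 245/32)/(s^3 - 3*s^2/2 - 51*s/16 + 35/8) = (s + 7/2)/(s - 2)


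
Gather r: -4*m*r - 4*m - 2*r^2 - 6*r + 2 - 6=-4*m - 2*r^2 + r*(-4*m - 6) - 4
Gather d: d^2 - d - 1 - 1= d^2 - d - 2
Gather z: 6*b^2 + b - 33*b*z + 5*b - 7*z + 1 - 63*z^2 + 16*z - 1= 6*b^2 + 6*b - 63*z^2 + z*(9 - 33*b)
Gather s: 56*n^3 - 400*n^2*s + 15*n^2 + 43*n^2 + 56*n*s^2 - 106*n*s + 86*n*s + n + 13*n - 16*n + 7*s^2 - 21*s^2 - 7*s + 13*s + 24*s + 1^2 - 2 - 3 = 56*n^3 + 58*n^2 - 2*n + s^2*(56*n - 14) + s*(-400*n^2 - 20*n + 30) - 4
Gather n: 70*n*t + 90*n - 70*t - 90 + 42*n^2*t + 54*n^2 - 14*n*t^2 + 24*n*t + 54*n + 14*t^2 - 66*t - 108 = n^2*(42*t + 54) + n*(-14*t^2 + 94*t + 144) + 14*t^2 - 136*t - 198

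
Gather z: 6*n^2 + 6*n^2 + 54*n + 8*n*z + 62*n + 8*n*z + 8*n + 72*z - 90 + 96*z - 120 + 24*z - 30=12*n^2 + 124*n + z*(16*n + 192) - 240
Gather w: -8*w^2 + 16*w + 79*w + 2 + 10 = -8*w^2 + 95*w + 12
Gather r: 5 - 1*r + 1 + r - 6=0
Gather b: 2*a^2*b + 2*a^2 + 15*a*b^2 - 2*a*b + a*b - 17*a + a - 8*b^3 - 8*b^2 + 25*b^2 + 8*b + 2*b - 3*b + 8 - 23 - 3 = 2*a^2 - 16*a - 8*b^3 + b^2*(15*a + 17) + b*(2*a^2 - a + 7) - 18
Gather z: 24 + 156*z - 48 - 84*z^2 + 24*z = -84*z^2 + 180*z - 24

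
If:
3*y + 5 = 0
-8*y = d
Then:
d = 40/3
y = -5/3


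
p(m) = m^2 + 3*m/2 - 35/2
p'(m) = 2*m + 3/2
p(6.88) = 40.15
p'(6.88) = 15.26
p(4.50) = 9.50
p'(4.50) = 10.50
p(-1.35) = -17.70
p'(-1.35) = -1.20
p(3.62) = 1.03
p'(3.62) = 8.74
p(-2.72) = -14.18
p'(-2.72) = -3.94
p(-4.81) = -1.58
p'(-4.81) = -8.12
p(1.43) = -13.31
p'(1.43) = 4.36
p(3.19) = -2.54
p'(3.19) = 7.88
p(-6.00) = 9.50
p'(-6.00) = -10.50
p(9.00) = 77.00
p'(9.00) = 19.50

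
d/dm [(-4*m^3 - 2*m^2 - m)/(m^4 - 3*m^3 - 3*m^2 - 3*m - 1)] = (4*m^6 + 4*m^5 + 9*m^4 + 18*m^3 + 15*m^2 + 4*m + 1)/(m^8 - 6*m^7 + 3*m^6 + 12*m^5 + 25*m^4 + 24*m^3 + 15*m^2 + 6*m + 1)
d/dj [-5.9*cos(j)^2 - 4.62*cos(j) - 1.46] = (11.8*cos(j) + 4.62)*sin(j)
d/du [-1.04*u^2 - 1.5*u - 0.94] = -2.08*u - 1.5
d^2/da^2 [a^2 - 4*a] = 2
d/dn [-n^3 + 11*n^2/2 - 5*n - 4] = -3*n^2 + 11*n - 5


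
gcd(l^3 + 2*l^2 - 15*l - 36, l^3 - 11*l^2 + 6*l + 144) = l + 3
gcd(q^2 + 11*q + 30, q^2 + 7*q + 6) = q + 6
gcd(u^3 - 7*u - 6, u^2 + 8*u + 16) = 1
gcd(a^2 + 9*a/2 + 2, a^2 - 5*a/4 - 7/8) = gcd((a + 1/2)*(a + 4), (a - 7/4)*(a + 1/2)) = a + 1/2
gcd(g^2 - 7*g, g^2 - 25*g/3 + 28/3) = g - 7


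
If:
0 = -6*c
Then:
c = 0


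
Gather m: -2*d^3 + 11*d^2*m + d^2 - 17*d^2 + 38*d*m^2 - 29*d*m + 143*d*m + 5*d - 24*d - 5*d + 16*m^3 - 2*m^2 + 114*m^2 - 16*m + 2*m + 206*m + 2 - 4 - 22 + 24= -2*d^3 - 16*d^2 - 24*d + 16*m^3 + m^2*(38*d + 112) + m*(11*d^2 + 114*d + 192)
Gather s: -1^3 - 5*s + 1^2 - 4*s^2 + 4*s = -4*s^2 - s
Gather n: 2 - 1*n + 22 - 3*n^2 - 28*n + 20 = -3*n^2 - 29*n + 44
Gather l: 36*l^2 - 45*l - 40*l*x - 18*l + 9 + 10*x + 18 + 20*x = 36*l^2 + l*(-40*x - 63) + 30*x + 27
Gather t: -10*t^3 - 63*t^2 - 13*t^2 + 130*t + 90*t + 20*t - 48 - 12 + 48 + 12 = -10*t^3 - 76*t^2 + 240*t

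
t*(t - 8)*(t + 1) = t^3 - 7*t^2 - 8*t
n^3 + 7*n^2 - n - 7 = (n - 1)*(n + 1)*(n + 7)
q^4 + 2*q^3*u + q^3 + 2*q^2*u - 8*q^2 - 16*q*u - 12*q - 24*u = (q - 3)*(q + 2)^2*(q + 2*u)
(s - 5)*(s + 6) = s^2 + s - 30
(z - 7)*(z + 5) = z^2 - 2*z - 35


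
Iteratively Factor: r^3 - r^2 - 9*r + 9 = (r + 3)*(r^2 - 4*r + 3) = (r - 3)*(r + 3)*(r - 1)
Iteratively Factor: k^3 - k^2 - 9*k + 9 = (k - 1)*(k^2 - 9) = (k - 3)*(k - 1)*(k + 3)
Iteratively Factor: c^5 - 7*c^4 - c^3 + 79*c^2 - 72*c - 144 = (c + 1)*(c^4 - 8*c^3 + 7*c^2 + 72*c - 144) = (c - 4)*(c + 1)*(c^3 - 4*c^2 - 9*c + 36) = (c - 4)*(c + 1)*(c + 3)*(c^2 - 7*c + 12) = (c - 4)^2*(c + 1)*(c + 3)*(c - 3)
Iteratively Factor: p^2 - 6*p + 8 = (p - 4)*(p - 2)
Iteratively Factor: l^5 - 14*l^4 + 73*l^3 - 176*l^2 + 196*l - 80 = (l - 1)*(l^4 - 13*l^3 + 60*l^2 - 116*l + 80) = (l - 4)*(l - 1)*(l^3 - 9*l^2 + 24*l - 20) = (l - 4)*(l - 2)*(l - 1)*(l^2 - 7*l + 10) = (l - 4)*(l - 2)^2*(l - 1)*(l - 5)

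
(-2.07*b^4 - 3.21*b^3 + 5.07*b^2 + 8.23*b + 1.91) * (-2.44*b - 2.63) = 5.0508*b^5 + 13.2765*b^4 - 3.9285*b^3 - 33.4153*b^2 - 26.3053*b - 5.0233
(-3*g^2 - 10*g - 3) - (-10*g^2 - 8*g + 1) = 7*g^2 - 2*g - 4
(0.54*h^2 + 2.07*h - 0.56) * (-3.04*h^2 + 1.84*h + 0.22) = -1.6416*h^4 - 5.2992*h^3 + 5.63*h^2 - 0.575*h - 0.1232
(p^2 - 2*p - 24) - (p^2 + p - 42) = 18 - 3*p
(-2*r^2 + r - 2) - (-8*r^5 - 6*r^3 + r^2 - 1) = 8*r^5 + 6*r^3 - 3*r^2 + r - 1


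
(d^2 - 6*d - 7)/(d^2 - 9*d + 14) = (d + 1)/(d - 2)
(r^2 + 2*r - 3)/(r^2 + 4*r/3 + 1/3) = 3*(r^2 + 2*r - 3)/(3*r^2 + 4*r + 1)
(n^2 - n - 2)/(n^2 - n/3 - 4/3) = 3*(n - 2)/(3*n - 4)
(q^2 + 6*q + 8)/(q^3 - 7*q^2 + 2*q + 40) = (q + 4)/(q^2 - 9*q + 20)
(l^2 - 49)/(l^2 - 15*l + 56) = (l + 7)/(l - 8)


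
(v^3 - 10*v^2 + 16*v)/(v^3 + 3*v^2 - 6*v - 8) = v*(v - 8)/(v^2 + 5*v + 4)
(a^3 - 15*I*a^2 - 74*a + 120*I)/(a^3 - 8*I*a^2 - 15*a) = (a^2 - 10*I*a - 24)/(a*(a - 3*I))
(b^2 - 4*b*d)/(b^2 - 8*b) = (b - 4*d)/(b - 8)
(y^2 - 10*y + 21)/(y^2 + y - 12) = (y - 7)/(y + 4)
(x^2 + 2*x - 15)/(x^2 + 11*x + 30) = (x - 3)/(x + 6)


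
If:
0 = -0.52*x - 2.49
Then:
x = -4.79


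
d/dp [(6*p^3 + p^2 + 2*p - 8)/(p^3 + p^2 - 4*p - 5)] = (5*p^4 - 52*p^3 - 72*p^2 + 6*p - 42)/(p^6 + 2*p^5 - 7*p^4 - 18*p^3 + 6*p^2 + 40*p + 25)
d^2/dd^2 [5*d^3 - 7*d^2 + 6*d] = 30*d - 14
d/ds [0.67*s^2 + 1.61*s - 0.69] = 1.34*s + 1.61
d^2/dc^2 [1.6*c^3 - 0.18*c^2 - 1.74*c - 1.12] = 9.6*c - 0.36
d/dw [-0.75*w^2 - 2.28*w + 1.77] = -1.5*w - 2.28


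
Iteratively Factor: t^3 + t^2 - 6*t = (t + 3)*(t^2 - 2*t) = t*(t + 3)*(t - 2)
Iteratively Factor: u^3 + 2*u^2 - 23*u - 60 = (u + 3)*(u^2 - u - 20) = (u + 3)*(u + 4)*(u - 5)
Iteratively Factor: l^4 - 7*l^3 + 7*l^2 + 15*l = (l - 3)*(l^3 - 4*l^2 - 5*l) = l*(l - 3)*(l^2 - 4*l - 5) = l*(l - 5)*(l - 3)*(l + 1)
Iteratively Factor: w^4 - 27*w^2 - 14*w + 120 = (w + 4)*(w^3 - 4*w^2 - 11*w + 30) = (w - 5)*(w + 4)*(w^2 + w - 6) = (w - 5)*(w + 3)*(w + 4)*(w - 2)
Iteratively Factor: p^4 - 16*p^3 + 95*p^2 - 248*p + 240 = (p - 3)*(p^3 - 13*p^2 + 56*p - 80) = (p - 4)*(p - 3)*(p^2 - 9*p + 20) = (p - 5)*(p - 4)*(p - 3)*(p - 4)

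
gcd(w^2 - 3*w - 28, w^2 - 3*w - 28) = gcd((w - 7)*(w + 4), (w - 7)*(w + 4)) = w^2 - 3*w - 28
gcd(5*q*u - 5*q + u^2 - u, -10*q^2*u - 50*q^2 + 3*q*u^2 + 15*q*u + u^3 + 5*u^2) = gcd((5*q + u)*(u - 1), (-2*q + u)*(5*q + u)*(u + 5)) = 5*q + u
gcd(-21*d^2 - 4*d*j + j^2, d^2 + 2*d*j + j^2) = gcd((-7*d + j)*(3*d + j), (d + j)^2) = 1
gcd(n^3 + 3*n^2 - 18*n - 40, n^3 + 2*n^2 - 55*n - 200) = n + 5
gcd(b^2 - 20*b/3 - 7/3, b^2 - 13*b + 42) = b - 7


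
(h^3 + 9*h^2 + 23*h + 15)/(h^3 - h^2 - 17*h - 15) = (h + 5)/(h - 5)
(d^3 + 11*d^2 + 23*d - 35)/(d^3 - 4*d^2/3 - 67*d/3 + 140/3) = 3*(d^2 + 6*d - 7)/(3*d^2 - 19*d + 28)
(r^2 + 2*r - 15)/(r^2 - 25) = (r - 3)/(r - 5)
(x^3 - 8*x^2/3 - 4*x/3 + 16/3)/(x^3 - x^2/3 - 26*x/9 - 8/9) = 3*(x - 2)/(3*x + 1)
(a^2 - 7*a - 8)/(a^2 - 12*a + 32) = (a + 1)/(a - 4)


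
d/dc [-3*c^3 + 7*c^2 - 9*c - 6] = -9*c^2 + 14*c - 9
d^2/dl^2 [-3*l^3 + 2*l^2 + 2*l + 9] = 4 - 18*l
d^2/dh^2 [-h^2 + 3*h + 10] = -2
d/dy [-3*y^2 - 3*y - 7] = -6*y - 3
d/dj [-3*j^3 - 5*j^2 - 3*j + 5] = -9*j^2 - 10*j - 3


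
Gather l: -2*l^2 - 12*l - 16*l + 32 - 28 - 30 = -2*l^2 - 28*l - 26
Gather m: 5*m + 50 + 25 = 5*m + 75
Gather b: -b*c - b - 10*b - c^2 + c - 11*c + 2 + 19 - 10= b*(-c - 11) - c^2 - 10*c + 11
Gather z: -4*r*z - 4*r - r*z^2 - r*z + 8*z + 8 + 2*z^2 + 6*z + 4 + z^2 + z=-4*r + z^2*(3 - r) + z*(15 - 5*r) + 12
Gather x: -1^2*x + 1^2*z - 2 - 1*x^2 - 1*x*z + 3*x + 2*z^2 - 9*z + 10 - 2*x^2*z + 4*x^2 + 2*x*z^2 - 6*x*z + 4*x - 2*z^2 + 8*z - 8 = x^2*(3 - 2*z) + x*(2*z^2 - 7*z + 6)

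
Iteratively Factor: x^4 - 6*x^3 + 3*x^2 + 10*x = (x)*(x^3 - 6*x^2 + 3*x + 10) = x*(x + 1)*(x^2 - 7*x + 10) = x*(x - 2)*(x + 1)*(x - 5)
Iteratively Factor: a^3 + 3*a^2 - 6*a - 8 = (a + 1)*(a^2 + 2*a - 8) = (a - 2)*(a + 1)*(a + 4)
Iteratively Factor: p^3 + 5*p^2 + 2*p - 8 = (p + 4)*(p^2 + p - 2) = (p - 1)*(p + 4)*(p + 2)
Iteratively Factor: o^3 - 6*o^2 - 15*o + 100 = (o + 4)*(o^2 - 10*o + 25) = (o - 5)*(o + 4)*(o - 5)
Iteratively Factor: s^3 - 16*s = (s)*(s^2 - 16) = s*(s - 4)*(s + 4)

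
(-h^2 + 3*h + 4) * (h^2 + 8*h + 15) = -h^4 - 5*h^3 + 13*h^2 + 77*h + 60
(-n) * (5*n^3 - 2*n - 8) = -5*n^4 + 2*n^2 + 8*n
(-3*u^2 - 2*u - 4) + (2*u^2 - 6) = -u^2 - 2*u - 10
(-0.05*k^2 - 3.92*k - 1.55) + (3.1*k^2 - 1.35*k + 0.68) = 3.05*k^2 - 5.27*k - 0.87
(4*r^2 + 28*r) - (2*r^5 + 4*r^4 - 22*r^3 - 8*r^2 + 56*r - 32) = -2*r^5 - 4*r^4 + 22*r^3 + 12*r^2 - 28*r + 32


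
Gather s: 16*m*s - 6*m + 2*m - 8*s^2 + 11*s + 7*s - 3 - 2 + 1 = -4*m - 8*s^2 + s*(16*m + 18) - 4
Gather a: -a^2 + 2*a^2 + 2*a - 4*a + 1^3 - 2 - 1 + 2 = a^2 - 2*a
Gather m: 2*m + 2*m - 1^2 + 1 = 4*m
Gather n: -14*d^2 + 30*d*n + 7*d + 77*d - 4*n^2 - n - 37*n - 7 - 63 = -14*d^2 + 84*d - 4*n^2 + n*(30*d - 38) - 70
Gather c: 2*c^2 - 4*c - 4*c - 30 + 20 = 2*c^2 - 8*c - 10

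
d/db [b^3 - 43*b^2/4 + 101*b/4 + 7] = 3*b^2 - 43*b/2 + 101/4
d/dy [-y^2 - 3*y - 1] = -2*y - 3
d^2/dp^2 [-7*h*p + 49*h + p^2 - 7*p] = 2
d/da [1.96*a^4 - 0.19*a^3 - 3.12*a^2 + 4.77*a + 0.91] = 7.84*a^3 - 0.57*a^2 - 6.24*a + 4.77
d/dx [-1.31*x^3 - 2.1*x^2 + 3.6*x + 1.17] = -3.93*x^2 - 4.2*x + 3.6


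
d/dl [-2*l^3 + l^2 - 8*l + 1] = -6*l^2 + 2*l - 8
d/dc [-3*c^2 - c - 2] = -6*c - 1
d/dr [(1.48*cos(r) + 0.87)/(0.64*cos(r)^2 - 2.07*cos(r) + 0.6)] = (0.9472*cos(r)^2 + 1.1136*cos(r) - 2.6889)*sin(r)/(0.4096*cos(r)^4 - 2.6496*cos(r)^3 + 5.0529*cos(r)^2 - 2.484*cos(r) + 0.36)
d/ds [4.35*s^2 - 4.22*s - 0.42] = 8.7*s - 4.22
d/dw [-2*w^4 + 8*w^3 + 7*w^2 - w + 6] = -8*w^3 + 24*w^2 + 14*w - 1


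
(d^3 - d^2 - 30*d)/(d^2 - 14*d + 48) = d*(d + 5)/(d - 8)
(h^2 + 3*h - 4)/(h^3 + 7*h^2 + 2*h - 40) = (h - 1)/(h^2 + 3*h - 10)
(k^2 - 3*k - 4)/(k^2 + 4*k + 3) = (k - 4)/(k + 3)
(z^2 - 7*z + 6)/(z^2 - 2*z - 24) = (z - 1)/(z + 4)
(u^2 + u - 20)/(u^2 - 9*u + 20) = (u + 5)/(u - 5)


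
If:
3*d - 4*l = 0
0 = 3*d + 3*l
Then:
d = 0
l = 0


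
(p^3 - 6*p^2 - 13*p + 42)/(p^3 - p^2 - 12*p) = (p^2 - 9*p + 14)/(p*(p - 4))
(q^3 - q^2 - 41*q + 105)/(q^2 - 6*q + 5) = (q^2 + 4*q - 21)/(q - 1)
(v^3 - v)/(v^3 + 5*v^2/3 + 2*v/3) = 3*(v - 1)/(3*v + 2)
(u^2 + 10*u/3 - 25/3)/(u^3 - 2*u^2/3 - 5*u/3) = (u + 5)/(u*(u + 1))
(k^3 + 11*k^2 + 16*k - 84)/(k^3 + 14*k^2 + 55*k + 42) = (k - 2)/(k + 1)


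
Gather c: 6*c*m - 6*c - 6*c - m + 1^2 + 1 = c*(6*m - 12) - m + 2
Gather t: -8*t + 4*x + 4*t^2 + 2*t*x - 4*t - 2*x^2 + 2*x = 4*t^2 + t*(2*x - 12) - 2*x^2 + 6*x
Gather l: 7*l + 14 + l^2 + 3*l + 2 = l^2 + 10*l + 16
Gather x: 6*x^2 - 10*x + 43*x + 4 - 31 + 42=6*x^2 + 33*x + 15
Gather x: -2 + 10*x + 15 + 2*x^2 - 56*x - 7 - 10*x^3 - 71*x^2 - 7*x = -10*x^3 - 69*x^2 - 53*x + 6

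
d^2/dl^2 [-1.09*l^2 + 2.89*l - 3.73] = -2.18000000000000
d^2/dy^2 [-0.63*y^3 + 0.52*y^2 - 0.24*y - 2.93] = 1.04 - 3.78*y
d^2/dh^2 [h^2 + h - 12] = 2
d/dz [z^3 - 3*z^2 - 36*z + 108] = 3*z^2 - 6*z - 36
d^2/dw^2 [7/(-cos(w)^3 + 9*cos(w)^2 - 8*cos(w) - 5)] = 7*((-35*cos(w) + 72*cos(2*w) - 9*cos(3*w))*(cos(w)^3 - 9*cos(w)^2 + 8*cos(w) + 5)/4 - 2*(3*cos(w)^2 - 18*cos(w) + 8)^2*sin(w)^2)/(cos(w)^3 - 9*cos(w)^2 + 8*cos(w) + 5)^3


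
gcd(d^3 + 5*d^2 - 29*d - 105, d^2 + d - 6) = d + 3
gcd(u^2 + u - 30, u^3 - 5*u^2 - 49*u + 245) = u - 5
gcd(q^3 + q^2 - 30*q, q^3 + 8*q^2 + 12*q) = q^2 + 6*q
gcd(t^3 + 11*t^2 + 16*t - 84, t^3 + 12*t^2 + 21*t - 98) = t^2 + 5*t - 14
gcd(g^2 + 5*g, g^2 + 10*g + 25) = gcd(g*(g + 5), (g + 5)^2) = g + 5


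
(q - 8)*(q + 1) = q^2 - 7*q - 8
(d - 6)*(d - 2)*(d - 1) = d^3 - 9*d^2 + 20*d - 12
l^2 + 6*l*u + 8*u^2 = (l + 2*u)*(l + 4*u)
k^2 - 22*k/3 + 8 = (k - 6)*(k - 4/3)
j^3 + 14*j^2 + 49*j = j*(j + 7)^2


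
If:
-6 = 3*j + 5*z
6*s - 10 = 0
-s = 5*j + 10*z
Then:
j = -31/3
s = 5/3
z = 5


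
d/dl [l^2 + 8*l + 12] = 2*l + 8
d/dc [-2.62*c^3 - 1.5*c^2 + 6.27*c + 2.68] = -7.86*c^2 - 3.0*c + 6.27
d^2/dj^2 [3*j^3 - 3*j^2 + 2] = 18*j - 6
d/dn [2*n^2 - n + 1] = 4*n - 1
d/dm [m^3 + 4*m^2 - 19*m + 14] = 3*m^2 + 8*m - 19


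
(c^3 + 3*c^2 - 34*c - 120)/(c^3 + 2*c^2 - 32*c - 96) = (c + 5)/(c + 4)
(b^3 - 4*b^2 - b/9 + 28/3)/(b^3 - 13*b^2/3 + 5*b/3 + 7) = (b + 4/3)/(b + 1)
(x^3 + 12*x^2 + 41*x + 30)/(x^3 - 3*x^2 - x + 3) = (x^2 + 11*x + 30)/(x^2 - 4*x + 3)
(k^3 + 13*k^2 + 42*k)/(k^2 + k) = (k^2 + 13*k + 42)/(k + 1)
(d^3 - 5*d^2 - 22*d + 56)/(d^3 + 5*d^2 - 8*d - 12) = (d^2 - 3*d - 28)/(d^2 + 7*d + 6)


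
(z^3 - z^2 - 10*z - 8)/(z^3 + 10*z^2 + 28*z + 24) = (z^2 - 3*z - 4)/(z^2 + 8*z + 12)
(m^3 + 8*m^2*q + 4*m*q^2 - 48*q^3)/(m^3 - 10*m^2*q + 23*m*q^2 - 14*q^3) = (m^2 + 10*m*q + 24*q^2)/(m^2 - 8*m*q + 7*q^2)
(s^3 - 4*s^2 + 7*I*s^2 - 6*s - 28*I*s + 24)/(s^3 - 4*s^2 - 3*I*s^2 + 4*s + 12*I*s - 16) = (s + 6*I)/(s - 4*I)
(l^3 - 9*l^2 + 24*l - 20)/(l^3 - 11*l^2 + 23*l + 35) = (l^2 - 4*l + 4)/(l^2 - 6*l - 7)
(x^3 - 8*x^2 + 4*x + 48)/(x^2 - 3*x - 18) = (x^2 - 2*x - 8)/(x + 3)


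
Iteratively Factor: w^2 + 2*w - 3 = (w - 1)*(w + 3)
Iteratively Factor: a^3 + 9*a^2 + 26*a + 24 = (a + 3)*(a^2 + 6*a + 8) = (a + 2)*(a + 3)*(a + 4)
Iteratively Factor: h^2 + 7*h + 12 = (h + 3)*(h + 4)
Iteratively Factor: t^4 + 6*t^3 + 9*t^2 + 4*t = (t + 4)*(t^3 + 2*t^2 + t) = t*(t + 4)*(t^2 + 2*t + 1) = t*(t + 1)*(t + 4)*(t + 1)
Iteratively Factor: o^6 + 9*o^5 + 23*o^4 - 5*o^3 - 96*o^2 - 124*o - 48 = (o - 2)*(o^5 + 11*o^4 + 45*o^3 + 85*o^2 + 74*o + 24) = (o - 2)*(o + 4)*(o^4 + 7*o^3 + 17*o^2 + 17*o + 6) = (o - 2)*(o + 1)*(o + 4)*(o^3 + 6*o^2 + 11*o + 6) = (o - 2)*(o + 1)*(o + 3)*(o + 4)*(o^2 + 3*o + 2) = (o - 2)*(o + 1)*(o + 2)*(o + 3)*(o + 4)*(o + 1)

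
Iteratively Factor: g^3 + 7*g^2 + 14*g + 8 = (g + 1)*(g^2 + 6*g + 8) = (g + 1)*(g + 2)*(g + 4)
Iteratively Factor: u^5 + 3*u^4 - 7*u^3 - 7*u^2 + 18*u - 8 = (u - 1)*(u^4 + 4*u^3 - 3*u^2 - 10*u + 8) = (u - 1)*(u + 4)*(u^3 - 3*u + 2) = (u - 1)^2*(u + 4)*(u^2 + u - 2) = (u - 1)^3*(u + 4)*(u + 2)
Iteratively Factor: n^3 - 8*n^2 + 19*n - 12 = (n - 1)*(n^2 - 7*n + 12) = (n - 3)*(n - 1)*(n - 4)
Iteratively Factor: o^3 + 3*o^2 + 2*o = (o + 2)*(o^2 + o) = (o + 1)*(o + 2)*(o)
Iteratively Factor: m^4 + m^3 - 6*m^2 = (m - 2)*(m^3 + 3*m^2) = m*(m - 2)*(m^2 + 3*m) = m^2*(m - 2)*(m + 3)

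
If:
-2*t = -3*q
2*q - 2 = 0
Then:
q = 1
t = 3/2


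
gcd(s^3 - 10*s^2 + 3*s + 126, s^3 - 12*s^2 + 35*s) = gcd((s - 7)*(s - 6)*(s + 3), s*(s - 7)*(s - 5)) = s - 7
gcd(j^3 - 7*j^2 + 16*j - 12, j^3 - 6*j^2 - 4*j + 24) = j - 2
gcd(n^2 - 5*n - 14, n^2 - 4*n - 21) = n - 7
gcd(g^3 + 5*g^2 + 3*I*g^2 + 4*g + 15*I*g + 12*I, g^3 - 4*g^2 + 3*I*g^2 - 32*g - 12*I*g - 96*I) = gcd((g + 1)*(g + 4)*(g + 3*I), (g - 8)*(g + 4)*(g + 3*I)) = g^2 + g*(4 + 3*I) + 12*I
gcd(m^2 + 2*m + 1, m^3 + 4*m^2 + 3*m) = m + 1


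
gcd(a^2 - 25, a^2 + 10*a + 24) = 1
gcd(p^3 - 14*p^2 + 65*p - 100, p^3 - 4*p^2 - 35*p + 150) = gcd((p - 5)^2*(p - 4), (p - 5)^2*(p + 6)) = p^2 - 10*p + 25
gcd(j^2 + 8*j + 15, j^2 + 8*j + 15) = j^2 + 8*j + 15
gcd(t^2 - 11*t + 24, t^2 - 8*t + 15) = t - 3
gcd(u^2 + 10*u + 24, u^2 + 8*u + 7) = 1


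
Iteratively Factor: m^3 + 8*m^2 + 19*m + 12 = (m + 4)*(m^2 + 4*m + 3) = (m + 1)*(m + 4)*(m + 3)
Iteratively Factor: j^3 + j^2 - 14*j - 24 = (j + 2)*(j^2 - j - 12) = (j + 2)*(j + 3)*(j - 4)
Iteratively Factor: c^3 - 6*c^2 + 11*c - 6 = (c - 1)*(c^2 - 5*c + 6) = (c - 2)*(c - 1)*(c - 3)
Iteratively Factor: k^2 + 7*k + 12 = (k + 4)*(k + 3)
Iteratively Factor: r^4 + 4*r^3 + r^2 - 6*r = (r - 1)*(r^3 + 5*r^2 + 6*r) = (r - 1)*(r + 3)*(r^2 + 2*r) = r*(r - 1)*(r + 3)*(r + 2)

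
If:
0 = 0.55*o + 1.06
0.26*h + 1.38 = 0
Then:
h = -5.31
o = -1.93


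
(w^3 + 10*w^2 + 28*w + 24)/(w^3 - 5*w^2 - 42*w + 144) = (w^2 + 4*w + 4)/(w^2 - 11*w + 24)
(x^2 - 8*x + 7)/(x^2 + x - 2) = (x - 7)/(x + 2)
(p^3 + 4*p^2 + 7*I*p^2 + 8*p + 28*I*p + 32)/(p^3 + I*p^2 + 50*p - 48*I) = (p + 4)/(p - 6*I)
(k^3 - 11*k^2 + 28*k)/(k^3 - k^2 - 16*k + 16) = k*(k - 7)/(k^2 + 3*k - 4)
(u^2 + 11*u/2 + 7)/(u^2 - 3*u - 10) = (u + 7/2)/(u - 5)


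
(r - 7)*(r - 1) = r^2 - 8*r + 7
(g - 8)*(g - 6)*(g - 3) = g^3 - 17*g^2 + 90*g - 144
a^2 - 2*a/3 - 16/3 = (a - 8/3)*(a + 2)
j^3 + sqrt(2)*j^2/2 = j^2*(j + sqrt(2)/2)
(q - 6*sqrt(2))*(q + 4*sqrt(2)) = q^2 - 2*sqrt(2)*q - 48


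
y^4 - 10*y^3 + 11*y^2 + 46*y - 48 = (y - 8)*(y - 3)*(y - 1)*(y + 2)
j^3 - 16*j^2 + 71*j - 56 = (j - 8)*(j - 7)*(j - 1)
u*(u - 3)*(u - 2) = u^3 - 5*u^2 + 6*u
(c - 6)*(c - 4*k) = c^2 - 4*c*k - 6*c + 24*k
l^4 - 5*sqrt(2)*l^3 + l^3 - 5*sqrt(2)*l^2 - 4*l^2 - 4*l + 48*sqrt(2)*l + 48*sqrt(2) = (l + 1)*(l - 4*sqrt(2))*(l - 3*sqrt(2))*(l + 2*sqrt(2))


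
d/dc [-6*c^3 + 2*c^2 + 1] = 2*c*(2 - 9*c)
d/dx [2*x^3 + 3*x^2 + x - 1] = 6*x^2 + 6*x + 1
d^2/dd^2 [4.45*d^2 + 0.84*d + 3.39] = 8.90000000000000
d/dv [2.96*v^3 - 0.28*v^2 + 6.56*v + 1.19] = 8.88*v^2 - 0.56*v + 6.56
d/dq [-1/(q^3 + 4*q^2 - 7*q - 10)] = (3*q^2 + 8*q - 7)/(q^3 + 4*q^2 - 7*q - 10)^2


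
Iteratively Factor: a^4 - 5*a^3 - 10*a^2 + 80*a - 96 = (a - 4)*(a^3 - a^2 - 14*a + 24) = (a - 4)*(a + 4)*(a^2 - 5*a + 6) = (a - 4)*(a - 2)*(a + 4)*(a - 3)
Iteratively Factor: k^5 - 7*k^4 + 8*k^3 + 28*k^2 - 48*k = (k - 2)*(k^4 - 5*k^3 - 2*k^2 + 24*k) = (k - 4)*(k - 2)*(k^3 - k^2 - 6*k) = (k - 4)*(k - 2)*(k + 2)*(k^2 - 3*k) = (k - 4)*(k - 3)*(k - 2)*(k + 2)*(k)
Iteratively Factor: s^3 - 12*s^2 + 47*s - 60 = (s - 5)*(s^2 - 7*s + 12) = (s - 5)*(s - 3)*(s - 4)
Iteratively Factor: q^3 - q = (q - 1)*(q^2 + q) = (q - 1)*(q + 1)*(q)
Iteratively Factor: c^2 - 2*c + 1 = (c - 1)*(c - 1)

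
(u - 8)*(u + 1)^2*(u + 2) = u^4 - 4*u^3 - 27*u^2 - 38*u - 16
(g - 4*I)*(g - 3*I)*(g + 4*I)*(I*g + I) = I*g^4 + 3*g^3 + I*g^3 + 3*g^2 + 16*I*g^2 + 48*g + 16*I*g + 48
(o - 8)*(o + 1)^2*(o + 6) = o^4 - 51*o^2 - 98*o - 48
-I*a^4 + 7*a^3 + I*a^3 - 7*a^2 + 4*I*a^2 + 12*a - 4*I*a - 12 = (a - I)*(a + 2*I)*(a + 6*I)*(-I*a + I)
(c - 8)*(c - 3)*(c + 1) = c^3 - 10*c^2 + 13*c + 24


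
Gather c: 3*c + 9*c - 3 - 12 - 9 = 12*c - 24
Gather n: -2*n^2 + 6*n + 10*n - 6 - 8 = -2*n^2 + 16*n - 14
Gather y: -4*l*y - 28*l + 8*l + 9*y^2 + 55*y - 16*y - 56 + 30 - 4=-20*l + 9*y^2 + y*(39 - 4*l) - 30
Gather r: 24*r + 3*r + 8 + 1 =27*r + 9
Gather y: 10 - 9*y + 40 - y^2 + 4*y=-y^2 - 5*y + 50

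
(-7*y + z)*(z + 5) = -7*y*z - 35*y + z^2 + 5*z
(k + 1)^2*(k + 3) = k^3 + 5*k^2 + 7*k + 3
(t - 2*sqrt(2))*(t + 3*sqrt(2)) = t^2 + sqrt(2)*t - 12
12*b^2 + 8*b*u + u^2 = (2*b + u)*(6*b + u)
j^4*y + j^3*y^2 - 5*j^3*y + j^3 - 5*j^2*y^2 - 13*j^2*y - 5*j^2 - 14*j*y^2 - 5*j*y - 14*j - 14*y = (j - 7)*(j + 2)*(j + y)*(j*y + 1)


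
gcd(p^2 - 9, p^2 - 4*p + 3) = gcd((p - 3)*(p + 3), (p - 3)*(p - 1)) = p - 3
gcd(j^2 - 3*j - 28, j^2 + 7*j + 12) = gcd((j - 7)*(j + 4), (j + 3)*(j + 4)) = j + 4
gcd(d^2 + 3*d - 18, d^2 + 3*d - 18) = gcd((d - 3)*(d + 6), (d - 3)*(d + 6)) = d^2 + 3*d - 18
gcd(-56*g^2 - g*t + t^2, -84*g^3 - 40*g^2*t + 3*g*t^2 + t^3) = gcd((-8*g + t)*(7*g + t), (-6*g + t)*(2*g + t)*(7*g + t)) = 7*g + t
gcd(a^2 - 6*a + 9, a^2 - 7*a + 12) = a - 3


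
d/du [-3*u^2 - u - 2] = -6*u - 1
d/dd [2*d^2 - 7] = 4*d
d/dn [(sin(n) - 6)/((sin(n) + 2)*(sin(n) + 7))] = (12*sin(n) + cos(n)^2 + 67)*cos(n)/((sin(n) + 2)^2*(sin(n) + 7)^2)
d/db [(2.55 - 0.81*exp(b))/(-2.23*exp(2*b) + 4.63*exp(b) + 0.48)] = (-1.8063*exp(2*b) + 11.373*exp(b) - 12.1953)*exp(b)/(4.9729*exp(4*b) - 20.6498*exp(3*b) + 19.2961*exp(2*b) + 4.4448*exp(b) + 0.2304)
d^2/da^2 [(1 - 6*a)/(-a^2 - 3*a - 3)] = 2*((2*a + 3)^2*(6*a - 1) - (18*a + 17)*(a^2 + 3*a + 3))/(a^2 + 3*a + 3)^3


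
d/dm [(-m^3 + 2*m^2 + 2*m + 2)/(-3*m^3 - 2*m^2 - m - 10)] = 2*(4*m^4 + 7*m^3 + 25*m^2 - 16*m - 9)/(9*m^6 + 12*m^5 + 10*m^4 + 64*m^3 + 41*m^2 + 20*m + 100)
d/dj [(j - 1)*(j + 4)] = 2*j + 3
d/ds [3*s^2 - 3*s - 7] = 6*s - 3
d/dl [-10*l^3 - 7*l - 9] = -30*l^2 - 7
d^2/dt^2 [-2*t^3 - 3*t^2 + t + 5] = -12*t - 6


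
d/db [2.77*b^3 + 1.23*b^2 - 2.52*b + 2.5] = 8.31*b^2 + 2.46*b - 2.52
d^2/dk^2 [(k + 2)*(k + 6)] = 2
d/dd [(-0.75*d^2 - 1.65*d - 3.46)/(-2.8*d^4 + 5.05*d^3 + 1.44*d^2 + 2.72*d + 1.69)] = (-4.2*d^5 - 10.0725*d^4 - 22.087*d^3 + 52.755*d^2 + 7.4298*d + 6.6227)/(7.84*d^8 - 28.28*d^7 + 17.4385*d^6 - 0.688000000000001*d^5 + 20.0816*d^4 + 24.9026*d^3 + 12.2656*d^2 + 9.1936*d + 2.8561)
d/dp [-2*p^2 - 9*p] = -4*p - 9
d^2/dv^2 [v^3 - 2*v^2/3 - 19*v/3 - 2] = 6*v - 4/3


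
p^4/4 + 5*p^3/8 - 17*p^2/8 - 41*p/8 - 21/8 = (p/4 + 1/4)*(p - 3)*(p + 1)*(p + 7/2)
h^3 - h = h*(h - 1)*(h + 1)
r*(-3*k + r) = -3*k*r + r^2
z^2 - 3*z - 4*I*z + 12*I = (z - 3)*(z - 4*I)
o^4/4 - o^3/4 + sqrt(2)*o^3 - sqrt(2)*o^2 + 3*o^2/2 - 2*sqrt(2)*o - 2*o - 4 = (o/2 + sqrt(2))^2*(o - 2)*(o + 1)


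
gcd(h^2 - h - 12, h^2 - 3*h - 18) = h + 3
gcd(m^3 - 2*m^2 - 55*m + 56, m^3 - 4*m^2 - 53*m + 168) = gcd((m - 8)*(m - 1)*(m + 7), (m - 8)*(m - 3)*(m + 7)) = m^2 - m - 56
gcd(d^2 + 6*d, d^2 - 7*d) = d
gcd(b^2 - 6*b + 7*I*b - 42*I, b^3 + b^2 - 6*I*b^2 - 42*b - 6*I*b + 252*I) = b - 6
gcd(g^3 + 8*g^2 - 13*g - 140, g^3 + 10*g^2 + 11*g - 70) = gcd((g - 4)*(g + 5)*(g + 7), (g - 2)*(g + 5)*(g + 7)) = g^2 + 12*g + 35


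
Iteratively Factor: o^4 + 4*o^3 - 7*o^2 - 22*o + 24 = (o - 2)*(o^3 + 6*o^2 + 5*o - 12) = (o - 2)*(o + 4)*(o^2 + 2*o - 3) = (o - 2)*(o + 3)*(o + 4)*(o - 1)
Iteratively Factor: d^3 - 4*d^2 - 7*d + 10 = (d + 2)*(d^2 - 6*d + 5) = (d - 5)*(d + 2)*(d - 1)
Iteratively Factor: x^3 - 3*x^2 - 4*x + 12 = (x - 2)*(x^2 - x - 6) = (x - 2)*(x + 2)*(x - 3)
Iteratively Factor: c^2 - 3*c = (c)*(c - 3)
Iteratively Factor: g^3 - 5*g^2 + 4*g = (g)*(g^2 - 5*g + 4) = g*(g - 4)*(g - 1)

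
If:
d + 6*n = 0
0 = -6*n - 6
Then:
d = 6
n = -1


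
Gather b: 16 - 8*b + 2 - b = 18 - 9*b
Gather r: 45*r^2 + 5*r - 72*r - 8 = 45*r^2 - 67*r - 8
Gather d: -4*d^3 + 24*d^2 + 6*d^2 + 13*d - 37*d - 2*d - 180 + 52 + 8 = -4*d^3 + 30*d^2 - 26*d - 120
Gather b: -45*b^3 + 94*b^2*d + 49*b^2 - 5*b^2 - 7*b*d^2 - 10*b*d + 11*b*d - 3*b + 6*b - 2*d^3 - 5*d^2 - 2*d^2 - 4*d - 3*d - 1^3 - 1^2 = -45*b^3 + b^2*(94*d + 44) + b*(-7*d^2 + d + 3) - 2*d^3 - 7*d^2 - 7*d - 2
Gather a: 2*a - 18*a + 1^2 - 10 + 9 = -16*a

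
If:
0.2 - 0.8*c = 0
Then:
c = 0.25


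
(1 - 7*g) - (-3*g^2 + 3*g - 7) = 3*g^2 - 10*g + 8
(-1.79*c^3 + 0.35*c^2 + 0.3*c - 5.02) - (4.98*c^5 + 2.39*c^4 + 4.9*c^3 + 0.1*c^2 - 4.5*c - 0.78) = -4.98*c^5 - 2.39*c^4 - 6.69*c^3 + 0.25*c^2 + 4.8*c - 4.24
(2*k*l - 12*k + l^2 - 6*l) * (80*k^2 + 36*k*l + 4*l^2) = 160*k^3*l - 960*k^3 + 152*k^2*l^2 - 912*k^2*l + 44*k*l^3 - 264*k*l^2 + 4*l^4 - 24*l^3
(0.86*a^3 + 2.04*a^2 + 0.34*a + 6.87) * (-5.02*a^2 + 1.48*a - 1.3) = -4.3172*a^5 - 8.968*a^4 + 0.1944*a^3 - 36.6362*a^2 + 9.7256*a - 8.931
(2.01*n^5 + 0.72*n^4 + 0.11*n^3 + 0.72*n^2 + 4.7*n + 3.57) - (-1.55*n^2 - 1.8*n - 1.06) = 2.01*n^5 + 0.72*n^4 + 0.11*n^3 + 2.27*n^2 + 6.5*n + 4.63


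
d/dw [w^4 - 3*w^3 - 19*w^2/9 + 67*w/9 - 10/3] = 4*w^3 - 9*w^2 - 38*w/9 + 67/9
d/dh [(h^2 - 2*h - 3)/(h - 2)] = (h^2 - 4*h + 7)/(h^2 - 4*h + 4)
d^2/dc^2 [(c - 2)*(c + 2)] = 2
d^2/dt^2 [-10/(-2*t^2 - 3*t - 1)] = 20*(-4*t^2 - 6*t + (4*t + 3)^2 - 2)/(2*t^2 + 3*t + 1)^3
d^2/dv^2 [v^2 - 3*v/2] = 2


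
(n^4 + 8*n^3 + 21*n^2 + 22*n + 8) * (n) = n^5 + 8*n^4 + 21*n^3 + 22*n^2 + 8*n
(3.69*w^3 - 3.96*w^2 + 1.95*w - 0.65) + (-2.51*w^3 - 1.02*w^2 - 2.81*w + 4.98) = 1.18*w^3 - 4.98*w^2 - 0.86*w + 4.33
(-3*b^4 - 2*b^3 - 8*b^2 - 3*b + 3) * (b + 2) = -3*b^5 - 8*b^4 - 12*b^3 - 19*b^2 - 3*b + 6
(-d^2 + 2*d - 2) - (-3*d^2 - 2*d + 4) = 2*d^2 + 4*d - 6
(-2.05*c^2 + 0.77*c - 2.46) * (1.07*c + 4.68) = -2.1935*c^3 - 8.7701*c^2 + 0.9714*c - 11.5128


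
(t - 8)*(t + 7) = t^2 - t - 56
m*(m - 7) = m^2 - 7*m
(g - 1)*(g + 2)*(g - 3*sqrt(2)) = g^3 - 3*sqrt(2)*g^2 + g^2 - 3*sqrt(2)*g - 2*g + 6*sqrt(2)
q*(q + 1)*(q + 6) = q^3 + 7*q^2 + 6*q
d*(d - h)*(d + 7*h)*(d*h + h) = d^4*h + 6*d^3*h^2 + d^3*h - 7*d^2*h^3 + 6*d^2*h^2 - 7*d*h^3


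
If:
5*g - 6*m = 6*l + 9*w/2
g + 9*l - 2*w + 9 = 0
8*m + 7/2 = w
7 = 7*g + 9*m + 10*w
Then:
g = -2299/10476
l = -22831/31428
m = -3115/10476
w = 5873/5238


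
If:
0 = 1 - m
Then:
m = 1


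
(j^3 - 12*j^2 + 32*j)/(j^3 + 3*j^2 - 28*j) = (j - 8)/(j + 7)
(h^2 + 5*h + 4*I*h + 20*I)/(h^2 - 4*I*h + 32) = (h + 5)/(h - 8*I)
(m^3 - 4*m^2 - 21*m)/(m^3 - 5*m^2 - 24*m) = (m - 7)/(m - 8)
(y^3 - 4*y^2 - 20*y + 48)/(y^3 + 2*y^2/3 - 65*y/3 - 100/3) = 3*(y^2 - 8*y + 12)/(3*y^2 - 10*y - 25)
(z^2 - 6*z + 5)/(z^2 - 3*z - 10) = (z - 1)/(z + 2)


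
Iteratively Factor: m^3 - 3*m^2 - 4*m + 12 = (m + 2)*(m^2 - 5*m + 6) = (m - 3)*(m + 2)*(m - 2)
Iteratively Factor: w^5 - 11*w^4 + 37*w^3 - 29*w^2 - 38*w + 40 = (w + 1)*(w^4 - 12*w^3 + 49*w^2 - 78*w + 40) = (w - 5)*(w + 1)*(w^3 - 7*w^2 + 14*w - 8) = (w - 5)*(w - 1)*(w + 1)*(w^2 - 6*w + 8) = (w - 5)*(w - 2)*(w - 1)*(w + 1)*(w - 4)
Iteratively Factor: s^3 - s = (s)*(s^2 - 1) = s*(s - 1)*(s + 1)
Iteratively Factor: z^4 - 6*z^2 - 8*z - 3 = (z + 1)*(z^3 - z^2 - 5*z - 3) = (z + 1)^2*(z^2 - 2*z - 3) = (z - 3)*(z + 1)^2*(z + 1)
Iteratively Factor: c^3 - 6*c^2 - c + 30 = (c - 5)*(c^2 - c - 6) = (c - 5)*(c - 3)*(c + 2)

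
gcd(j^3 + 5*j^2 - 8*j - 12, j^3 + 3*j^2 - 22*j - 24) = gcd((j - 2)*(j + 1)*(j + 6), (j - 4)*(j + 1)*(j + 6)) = j^2 + 7*j + 6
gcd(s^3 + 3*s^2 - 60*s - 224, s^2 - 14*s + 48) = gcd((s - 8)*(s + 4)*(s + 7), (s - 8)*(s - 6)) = s - 8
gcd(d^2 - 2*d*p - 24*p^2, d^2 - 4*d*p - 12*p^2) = -d + 6*p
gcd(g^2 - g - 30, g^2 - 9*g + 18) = g - 6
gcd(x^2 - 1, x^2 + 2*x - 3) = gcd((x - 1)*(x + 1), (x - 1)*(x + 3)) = x - 1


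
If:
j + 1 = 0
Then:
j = -1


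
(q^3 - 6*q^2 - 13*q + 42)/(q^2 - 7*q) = q + 1 - 6/q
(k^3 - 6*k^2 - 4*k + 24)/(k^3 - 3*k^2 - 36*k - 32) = (-k^3 + 6*k^2 + 4*k - 24)/(-k^3 + 3*k^2 + 36*k + 32)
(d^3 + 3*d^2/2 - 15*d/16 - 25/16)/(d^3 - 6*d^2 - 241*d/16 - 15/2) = (4*d^2 + d - 5)/(4*d^2 - 29*d - 24)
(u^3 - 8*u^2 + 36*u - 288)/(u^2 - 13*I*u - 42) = (u^2 + u*(-8 + 6*I) - 48*I)/(u - 7*I)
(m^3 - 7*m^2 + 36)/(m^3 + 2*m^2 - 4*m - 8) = (m^2 - 9*m + 18)/(m^2 - 4)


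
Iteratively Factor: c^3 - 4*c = (c - 2)*(c^2 + 2*c) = c*(c - 2)*(c + 2)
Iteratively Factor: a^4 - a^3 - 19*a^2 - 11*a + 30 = (a - 1)*(a^3 - 19*a - 30) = (a - 1)*(a + 3)*(a^2 - 3*a - 10) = (a - 1)*(a + 2)*(a + 3)*(a - 5)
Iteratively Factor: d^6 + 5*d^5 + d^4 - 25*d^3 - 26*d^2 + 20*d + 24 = (d + 3)*(d^5 + 2*d^4 - 5*d^3 - 10*d^2 + 4*d + 8) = (d + 2)*(d + 3)*(d^4 - 5*d^2 + 4) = (d - 1)*(d + 2)*(d + 3)*(d^3 + d^2 - 4*d - 4) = (d - 1)*(d + 1)*(d + 2)*(d + 3)*(d^2 - 4) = (d - 1)*(d + 1)*(d + 2)^2*(d + 3)*(d - 2)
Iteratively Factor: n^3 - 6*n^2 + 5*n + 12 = (n - 3)*(n^2 - 3*n - 4) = (n - 4)*(n - 3)*(n + 1)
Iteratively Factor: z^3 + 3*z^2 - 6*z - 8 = (z + 4)*(z^2 - z - 2) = (z - 2)*(z + 4)*(z + 1)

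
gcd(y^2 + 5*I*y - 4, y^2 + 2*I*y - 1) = y + I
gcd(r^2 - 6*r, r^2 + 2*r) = r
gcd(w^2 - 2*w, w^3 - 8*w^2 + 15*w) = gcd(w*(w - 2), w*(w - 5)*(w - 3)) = w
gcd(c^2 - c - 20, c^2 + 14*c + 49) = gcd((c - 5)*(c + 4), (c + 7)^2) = 1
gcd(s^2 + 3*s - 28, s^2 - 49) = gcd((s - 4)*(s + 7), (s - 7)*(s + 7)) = s + 7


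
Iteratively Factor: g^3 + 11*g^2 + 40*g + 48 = (g + 4)*(g^2 + 7*g + 12) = (g + 4)^2*(g + 3)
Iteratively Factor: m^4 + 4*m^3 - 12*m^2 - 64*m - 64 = (m + 2)*(m^3 + 2*m^2 - 16*m - 32) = (m + 2)^2*(m^2 - 16) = (m - 4)*(m + 2)^2*(m + 4)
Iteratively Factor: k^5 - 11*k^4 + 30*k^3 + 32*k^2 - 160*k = (k - 4)*(k^4 - 7*k^3 + 2*k^2 + 40*k) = (k - 5)*(k - 4)*(k^3 - 2*k^2 - 8*k) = (k - 5)*(k - 4)^2*(k^2 + 2*k) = k*(k - 5)*(k - 4)^2*(k + 2)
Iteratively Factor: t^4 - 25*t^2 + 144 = (t - 3)*(t^3 + 3*t^2 - 16*t - 48) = (t - 3)*(t + 4)*(t^2 - t - 12) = (t - 3)*(t + 3)*(t + 4)*(t - 4)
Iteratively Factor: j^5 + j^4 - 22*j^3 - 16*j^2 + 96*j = (j - 2)*(j^4 + 3*j^3 - 16*j^2 - 48*j) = (j - 2)*(j + 3)*(j^3 - 16*j) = (j - 4)*(j - 2)*(j + 3)*(j^2 + 4*j) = (j - 4)*(j - 2)*(j + 3)*(j + 4)*(j)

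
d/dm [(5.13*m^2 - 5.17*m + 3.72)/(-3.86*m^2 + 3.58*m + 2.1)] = (-1.5908*m^2 + 50.2644*m - 24.1746)/(14.8996*m^4 - 27.6376*m^3 - 3.3956*m^2 + 15.036*m + 4.41)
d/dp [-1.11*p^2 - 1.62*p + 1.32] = -2.22*p - 1.62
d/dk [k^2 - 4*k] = 2*k - 4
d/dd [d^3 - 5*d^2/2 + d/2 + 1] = 3*d^2 - 5*d + 1/2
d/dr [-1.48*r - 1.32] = -1.48000000000000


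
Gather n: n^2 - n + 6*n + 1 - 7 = n^2 + 5*n - 6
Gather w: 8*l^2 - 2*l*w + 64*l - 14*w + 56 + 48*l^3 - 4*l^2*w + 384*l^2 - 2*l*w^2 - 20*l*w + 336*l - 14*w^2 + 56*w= 48*l^3 + 392*l^2 + 400*l + w^2*(-2*l - 14) + w*(-4*l^2 - 22*l + 42) + 56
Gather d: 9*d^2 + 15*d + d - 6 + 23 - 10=9*d^2 + 16*d + 7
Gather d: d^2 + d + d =d^2 + 2*d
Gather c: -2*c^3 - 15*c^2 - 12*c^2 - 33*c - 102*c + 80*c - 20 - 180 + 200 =-2*c^3 - 27*c^2 - 55*c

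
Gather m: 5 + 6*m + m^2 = m^2 + 6*m + 5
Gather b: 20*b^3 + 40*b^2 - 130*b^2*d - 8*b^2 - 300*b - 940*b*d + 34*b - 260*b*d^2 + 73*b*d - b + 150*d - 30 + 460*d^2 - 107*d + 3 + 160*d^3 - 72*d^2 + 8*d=20*b^3 + b^2*(32 - 130*d) + b*(-260*d^2 - 867*d - 267) + 160*d^3 + 388*d^2 + 51*d - 27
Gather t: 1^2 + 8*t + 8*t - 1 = 16*t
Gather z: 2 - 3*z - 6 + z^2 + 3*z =z^2 - 4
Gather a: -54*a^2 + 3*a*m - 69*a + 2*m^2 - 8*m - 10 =-54*a^2 + a*(3*m - 69) + 2*m^2 - 8*m - 10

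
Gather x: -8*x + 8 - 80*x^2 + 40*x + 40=-80*x^2 + 32*x + 48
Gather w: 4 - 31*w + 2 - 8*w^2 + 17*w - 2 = -8*w^2 - 14*w + 4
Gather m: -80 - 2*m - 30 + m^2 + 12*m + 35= m^2 + 10*m - 75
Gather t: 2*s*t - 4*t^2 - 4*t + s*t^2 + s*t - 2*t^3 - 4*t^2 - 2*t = -2*t^3 + t^2*(s - 8) + t*(3*s - 6)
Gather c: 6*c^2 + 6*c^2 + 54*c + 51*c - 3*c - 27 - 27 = 12*c^2 + 102*c - 54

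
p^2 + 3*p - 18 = (p - 3)*(p + 6)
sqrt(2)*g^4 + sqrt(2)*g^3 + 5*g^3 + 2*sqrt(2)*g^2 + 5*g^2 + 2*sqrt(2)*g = g*(g + 1)*(g + 2*sqrt(2))*(sqrt(2)*g + 1)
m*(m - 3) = m^2 - 3*m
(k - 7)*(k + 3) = k^2 - 4*k - 21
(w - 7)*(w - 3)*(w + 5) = w^3 - 5*w^2 - 29*w + 105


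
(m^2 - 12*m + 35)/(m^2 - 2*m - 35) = (m - 5)/(m + 5)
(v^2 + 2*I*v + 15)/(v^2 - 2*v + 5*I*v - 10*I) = (v - 3*I)/(v - 2)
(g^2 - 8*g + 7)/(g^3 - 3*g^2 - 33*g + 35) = 1/(g + 5)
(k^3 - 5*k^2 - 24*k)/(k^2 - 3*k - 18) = k*(k - 8)/(k - 6)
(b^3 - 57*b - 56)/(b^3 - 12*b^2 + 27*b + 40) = (b + 7)/(b - 5)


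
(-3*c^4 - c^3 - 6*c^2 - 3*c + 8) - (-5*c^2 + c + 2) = -3*c^4 - c^3 - c^2 - 4*c + 6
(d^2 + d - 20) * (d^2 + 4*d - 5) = d^4 + 5*d^3 - 21*d^2 - 85*d + 100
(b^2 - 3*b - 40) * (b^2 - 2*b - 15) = b^4 - 5*b^3 - 49*b^2 + 125*b + 600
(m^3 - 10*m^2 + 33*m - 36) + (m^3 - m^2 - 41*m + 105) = 2*m^3 - 11*m^2 - 8*m + 69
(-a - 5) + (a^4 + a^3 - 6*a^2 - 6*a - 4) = a^4 + a^3 - 6*a^2 - 7*a - 9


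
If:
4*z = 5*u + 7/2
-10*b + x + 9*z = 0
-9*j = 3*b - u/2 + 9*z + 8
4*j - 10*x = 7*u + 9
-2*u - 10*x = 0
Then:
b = -36149/40504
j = 14159/40504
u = -15395/10126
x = 3079/10126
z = -20767/20252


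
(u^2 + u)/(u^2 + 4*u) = (u + 1)/(u + 4)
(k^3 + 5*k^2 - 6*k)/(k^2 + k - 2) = k*(k + 6)/(k + 2)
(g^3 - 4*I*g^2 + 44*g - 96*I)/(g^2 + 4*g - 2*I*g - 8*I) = (g^2 - 2*I*g + 48)/(g + 4)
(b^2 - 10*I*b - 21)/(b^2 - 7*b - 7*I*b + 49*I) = (b - 3*I)/(b - 7)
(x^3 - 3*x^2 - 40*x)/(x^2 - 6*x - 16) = x*(x + 5)/(x + 2)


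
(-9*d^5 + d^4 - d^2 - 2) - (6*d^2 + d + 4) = -9*d^5 + d^4 - 7*d^2 - d - 6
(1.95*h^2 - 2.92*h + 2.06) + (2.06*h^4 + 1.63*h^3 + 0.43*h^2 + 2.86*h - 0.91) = 2.06*h^4 + 1.63*h^3 + 2.38*h^2 - 0.0600000000000001*h + 1.15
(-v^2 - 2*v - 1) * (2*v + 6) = -2*v^3 - 10*v^2 - 14*v - 6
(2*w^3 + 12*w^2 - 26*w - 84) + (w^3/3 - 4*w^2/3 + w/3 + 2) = 7*w^3/3 + 32*w^2/3 - 77*w/3 - 82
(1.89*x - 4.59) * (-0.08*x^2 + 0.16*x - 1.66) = -0.1512*x^3 + 0.6696*x^2 - 3.8718*x + 7.6194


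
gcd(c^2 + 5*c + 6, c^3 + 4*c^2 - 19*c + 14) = 1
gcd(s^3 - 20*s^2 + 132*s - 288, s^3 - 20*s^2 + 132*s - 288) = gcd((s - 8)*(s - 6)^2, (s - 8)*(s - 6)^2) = s^3 - 20*s^2 + 132*s - 288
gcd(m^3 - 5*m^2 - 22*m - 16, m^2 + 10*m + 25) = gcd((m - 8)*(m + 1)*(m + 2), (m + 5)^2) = 1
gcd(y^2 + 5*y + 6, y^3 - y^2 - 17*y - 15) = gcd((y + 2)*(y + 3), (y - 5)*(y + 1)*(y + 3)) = y + 3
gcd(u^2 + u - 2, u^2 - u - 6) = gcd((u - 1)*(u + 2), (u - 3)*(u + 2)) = u + 2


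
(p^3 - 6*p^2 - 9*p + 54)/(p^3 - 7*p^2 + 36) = (p + 3)/(p + 2)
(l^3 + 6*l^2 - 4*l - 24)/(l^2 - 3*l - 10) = (l^2 + 4*l - 12)/(l - 5)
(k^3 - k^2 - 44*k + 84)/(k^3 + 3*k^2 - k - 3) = (k^3 - k^2 - 44*k + 84)/(k^3 + 3*k^2 - k - 3)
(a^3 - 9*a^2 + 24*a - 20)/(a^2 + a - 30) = (a^2 - 4*a + 4)/(a + 6)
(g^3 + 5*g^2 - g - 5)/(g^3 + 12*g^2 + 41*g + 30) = (g - 1)/(g + 6)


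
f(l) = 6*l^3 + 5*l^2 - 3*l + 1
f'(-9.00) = 1365.00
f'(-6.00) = 585.00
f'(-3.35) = 165.50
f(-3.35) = -158.41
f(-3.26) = -143.96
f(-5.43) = -795.90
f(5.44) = 1098.58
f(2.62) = 135.37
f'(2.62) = 146.76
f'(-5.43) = 473.43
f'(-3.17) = 146.18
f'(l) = 18*l^2 + 10*l - 3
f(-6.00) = -1097.00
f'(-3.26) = 155.70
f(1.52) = 29.06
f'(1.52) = 53.79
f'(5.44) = 584.08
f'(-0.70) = -1.18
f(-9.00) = -3941.00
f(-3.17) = -130.38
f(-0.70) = 3.49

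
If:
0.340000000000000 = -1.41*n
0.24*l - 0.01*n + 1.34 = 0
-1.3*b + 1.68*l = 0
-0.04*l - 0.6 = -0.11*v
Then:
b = -7.23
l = -5.59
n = -0.24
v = 3.42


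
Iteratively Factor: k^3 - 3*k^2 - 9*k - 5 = (k + 1)*(k^2 - 4*k - 5) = (k - 5)*(k + 1)*(k + 1)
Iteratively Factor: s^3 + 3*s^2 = (s + 3)*(s^2) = s*(s + 3)*(s)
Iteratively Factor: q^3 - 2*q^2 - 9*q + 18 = (q - 2)*(q^2 - 9) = (q - 2)*(q + 3)*(q - 3)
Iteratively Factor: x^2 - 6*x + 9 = (x - 3)*(x - 3)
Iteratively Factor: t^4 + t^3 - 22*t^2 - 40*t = (t)*(t^3 + t^2 - 22*t - 40) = t*(t + 4)*(t^2 - 3*t - 10) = t*(t - 5)*(t + 4)*(t + 2)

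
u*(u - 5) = u^2 - 5*u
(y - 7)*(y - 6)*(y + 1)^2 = y^4 - 11*y^3 + 17*y^2 + 71*y + 42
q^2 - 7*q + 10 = (q - 5)*(q - 2)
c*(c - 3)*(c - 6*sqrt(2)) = c^3 - 6*sqrt(2)*c^2 - 3*c^2 + 18*sqrt(2)*c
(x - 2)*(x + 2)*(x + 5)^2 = x^4 + 10*x^3 + 21*x^2 - 40*x - 100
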